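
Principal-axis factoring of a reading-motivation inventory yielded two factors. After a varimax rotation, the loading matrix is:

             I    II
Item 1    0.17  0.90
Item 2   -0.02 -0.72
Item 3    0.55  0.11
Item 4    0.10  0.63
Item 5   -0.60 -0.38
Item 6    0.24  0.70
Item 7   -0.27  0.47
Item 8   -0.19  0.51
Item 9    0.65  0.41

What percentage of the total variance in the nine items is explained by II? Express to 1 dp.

SS loadings for II = 0.90² + (-0.72)² + 0.11² + 0.63² + (-0.38)² + 0.70² + 0.47² + 0.51² + 0.41² = 3.0209
With 9 standardized items, total variance = 9. Proportion = 3.0209/9 = 0.3357 → 33.57%.

33.6%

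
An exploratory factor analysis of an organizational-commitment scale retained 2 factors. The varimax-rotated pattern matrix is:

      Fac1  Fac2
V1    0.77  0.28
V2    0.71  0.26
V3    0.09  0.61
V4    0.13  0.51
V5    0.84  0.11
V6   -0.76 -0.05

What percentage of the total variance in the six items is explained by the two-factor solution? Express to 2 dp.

Communalities: 0.6713, 0.5717, 0.3802, 0.2770, 0.7177, 0.5801; Σh² = 3.1980.
Total variance with 6 standardized items is 6, so the solution explains 3.1980/6 = 0.5330 = 53.30%.

53.30%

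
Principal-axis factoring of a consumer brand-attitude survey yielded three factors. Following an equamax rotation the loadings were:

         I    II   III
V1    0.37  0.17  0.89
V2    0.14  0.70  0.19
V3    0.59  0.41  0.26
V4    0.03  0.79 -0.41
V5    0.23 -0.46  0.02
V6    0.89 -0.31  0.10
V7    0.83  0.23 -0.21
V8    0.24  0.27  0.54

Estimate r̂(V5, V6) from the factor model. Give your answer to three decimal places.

0.349

r̂ = Σ λ_i·λ_j across factors = (0.23)(0.89) + (-0.46)(-0.31) + (0.02)(0.10)
  = +0.2047 +0.1426 +0.0020 = 0.3493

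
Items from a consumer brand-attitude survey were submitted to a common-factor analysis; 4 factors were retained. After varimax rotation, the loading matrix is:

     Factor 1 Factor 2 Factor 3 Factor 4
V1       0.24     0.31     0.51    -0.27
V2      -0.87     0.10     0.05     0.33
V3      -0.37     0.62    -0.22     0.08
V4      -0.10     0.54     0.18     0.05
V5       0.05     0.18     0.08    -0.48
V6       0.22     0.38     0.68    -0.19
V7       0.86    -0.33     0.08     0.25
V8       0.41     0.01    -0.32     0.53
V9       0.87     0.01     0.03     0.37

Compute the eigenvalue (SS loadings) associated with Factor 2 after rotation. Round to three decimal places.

SS loadings for Factor 2 = 0.31² + 0.10² + 0.62² + 0.54² + 0.18² + 0.38² + (-0.33)² + 0.01² + 0.01² = 0.0961 + 0.0100 + 0.3844 + 0.2916 + 0.0324 + 0.1444 + 0.1089 + 0.0001 + 0.0001 = 1.0680

1.068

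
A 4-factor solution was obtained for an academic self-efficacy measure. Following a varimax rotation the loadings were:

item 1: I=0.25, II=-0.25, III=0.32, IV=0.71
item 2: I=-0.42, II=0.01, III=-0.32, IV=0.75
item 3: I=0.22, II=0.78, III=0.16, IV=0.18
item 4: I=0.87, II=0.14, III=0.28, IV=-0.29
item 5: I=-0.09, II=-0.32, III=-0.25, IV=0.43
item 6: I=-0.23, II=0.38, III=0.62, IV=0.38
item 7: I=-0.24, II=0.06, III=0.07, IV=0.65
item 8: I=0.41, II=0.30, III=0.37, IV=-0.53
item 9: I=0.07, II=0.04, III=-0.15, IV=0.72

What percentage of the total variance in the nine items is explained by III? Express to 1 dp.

10.2%

SS loadings for III = 0.32² + (-0.32)² + 0.16² + 0.28² + (-0.25)² + 0.62² + 0.07² + 0.37² + (-0.15)² = 0.9200
With 9 standardized items, total variance = 9. Proportion = 0.9200/9 = 0.1022 → 10.22%.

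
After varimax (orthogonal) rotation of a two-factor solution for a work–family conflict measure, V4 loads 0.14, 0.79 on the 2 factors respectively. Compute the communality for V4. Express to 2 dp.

0.64

h² = 0.14² + 0.79² = 0.0196 + 0.6241 = 0.6437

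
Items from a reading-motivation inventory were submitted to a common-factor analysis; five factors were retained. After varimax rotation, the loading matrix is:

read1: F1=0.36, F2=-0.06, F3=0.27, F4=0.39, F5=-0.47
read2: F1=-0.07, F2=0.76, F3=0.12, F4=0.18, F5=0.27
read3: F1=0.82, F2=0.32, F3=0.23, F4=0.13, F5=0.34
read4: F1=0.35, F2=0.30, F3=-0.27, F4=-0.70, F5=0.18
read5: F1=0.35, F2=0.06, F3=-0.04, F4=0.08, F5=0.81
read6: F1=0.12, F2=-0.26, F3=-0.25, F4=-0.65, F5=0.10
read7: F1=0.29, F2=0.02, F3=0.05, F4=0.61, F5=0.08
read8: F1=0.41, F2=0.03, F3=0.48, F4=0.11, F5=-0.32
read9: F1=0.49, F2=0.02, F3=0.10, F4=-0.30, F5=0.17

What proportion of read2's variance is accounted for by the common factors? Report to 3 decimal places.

0.702

h² = (-0.07)² + 0.76² + 0.12² + 0.18² + 0.27² = 0.0049 + 0.5776 + 0.0144 + 0.0324 + 0.0729 = 0.7022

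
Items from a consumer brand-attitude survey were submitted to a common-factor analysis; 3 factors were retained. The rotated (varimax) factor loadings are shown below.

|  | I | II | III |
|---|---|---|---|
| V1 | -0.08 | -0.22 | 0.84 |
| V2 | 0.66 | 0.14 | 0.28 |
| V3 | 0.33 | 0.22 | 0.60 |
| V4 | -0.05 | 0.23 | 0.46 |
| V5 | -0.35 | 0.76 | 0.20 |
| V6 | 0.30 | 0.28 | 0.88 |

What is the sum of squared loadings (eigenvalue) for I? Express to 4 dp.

0.7659

SS loadings for I = (-0.08)² + 0.66² + 0.33² + (-0.05)² + (-0.35)² + 0.30² = 0.0064 + 0.4356 + 0.1089 + 0.0025 + 0.1225 + 0.0900 = 0.7659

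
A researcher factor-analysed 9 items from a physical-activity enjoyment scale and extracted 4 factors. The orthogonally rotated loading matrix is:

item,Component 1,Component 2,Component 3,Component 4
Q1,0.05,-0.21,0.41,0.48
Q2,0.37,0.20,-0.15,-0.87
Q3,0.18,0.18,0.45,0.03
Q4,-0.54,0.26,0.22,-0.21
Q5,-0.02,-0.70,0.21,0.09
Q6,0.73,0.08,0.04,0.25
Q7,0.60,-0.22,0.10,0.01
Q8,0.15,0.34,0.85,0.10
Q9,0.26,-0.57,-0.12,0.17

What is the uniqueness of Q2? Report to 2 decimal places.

h² = 0.37² + 0.20² + (-0.15)² + (-0.87)² = 0.1369 + 0.0400 + 0.0225 + 0.7569 = 0.9563
Uniqueness u² = 1 − h² = 1 − 0.9563 = 0.0437

0.04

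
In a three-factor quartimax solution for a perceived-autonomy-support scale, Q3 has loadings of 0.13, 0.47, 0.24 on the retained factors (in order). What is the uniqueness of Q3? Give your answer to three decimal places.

0.705

h² = 0.13² + 0.47² + 0.24² = 0.0169 + 0.2209 + 0.0576 = 0.2954
Uniqueness u² = 1 − h² = 1 − 0.2954 = 0.7046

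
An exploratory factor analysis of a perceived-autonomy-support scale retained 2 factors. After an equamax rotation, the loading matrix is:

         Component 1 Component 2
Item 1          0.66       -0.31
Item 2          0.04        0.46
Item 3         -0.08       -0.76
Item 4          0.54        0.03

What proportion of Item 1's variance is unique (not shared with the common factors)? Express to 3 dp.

h² = 0.66² + (-0.31)² = 0.4356 + 0.0961 = 0.5317
Uniqueness u² = 1 − h² = 1 − 0.5317 = 0.4683

0.468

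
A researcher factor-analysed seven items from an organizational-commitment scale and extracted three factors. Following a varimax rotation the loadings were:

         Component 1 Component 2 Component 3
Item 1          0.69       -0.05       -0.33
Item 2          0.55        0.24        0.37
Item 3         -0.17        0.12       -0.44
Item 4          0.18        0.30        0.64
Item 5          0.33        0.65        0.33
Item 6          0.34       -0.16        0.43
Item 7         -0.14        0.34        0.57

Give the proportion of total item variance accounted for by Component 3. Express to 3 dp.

SS loadings for Component 3 = (-0.33)² + 0.37² + (-0.44)² + 0.64² + 0.33² + 0.43² + 0.57² = 1.4677
Proportion of variance = 1.4677 / 7 = 0.2097.

0.210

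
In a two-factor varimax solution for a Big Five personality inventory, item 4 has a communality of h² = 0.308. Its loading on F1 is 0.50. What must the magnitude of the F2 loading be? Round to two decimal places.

0.24

Under orthogonal rotation h² = Σλ², so λ_F2² = h² − (0.2500) = 0.308 − 0.2500 = 0.0580.
|λ| = √0.0580 = 0.2408.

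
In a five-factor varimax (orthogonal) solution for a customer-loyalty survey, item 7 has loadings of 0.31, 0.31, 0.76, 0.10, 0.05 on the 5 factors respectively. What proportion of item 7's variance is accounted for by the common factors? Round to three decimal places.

0.782

h² = 0.31² + 0.31² + 0.76² + 0.10² + 0.05² = 0.0961 + 0.0961 + 0.5776 + 0.0100 + 0.0025 = 0.7823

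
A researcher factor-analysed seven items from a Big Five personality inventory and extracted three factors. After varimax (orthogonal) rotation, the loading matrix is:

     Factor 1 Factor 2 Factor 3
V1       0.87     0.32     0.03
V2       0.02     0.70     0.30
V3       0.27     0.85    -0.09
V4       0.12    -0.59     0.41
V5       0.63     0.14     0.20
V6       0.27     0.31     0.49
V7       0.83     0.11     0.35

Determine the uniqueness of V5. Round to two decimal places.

h² = 0.63² + 0.14² + 0.20² = 0.3969 + 0.0196 + 0.0400 = 0.4565
Uniqueness u² = 1 − h² = 1 − 0.4565 = 0.5435

0.54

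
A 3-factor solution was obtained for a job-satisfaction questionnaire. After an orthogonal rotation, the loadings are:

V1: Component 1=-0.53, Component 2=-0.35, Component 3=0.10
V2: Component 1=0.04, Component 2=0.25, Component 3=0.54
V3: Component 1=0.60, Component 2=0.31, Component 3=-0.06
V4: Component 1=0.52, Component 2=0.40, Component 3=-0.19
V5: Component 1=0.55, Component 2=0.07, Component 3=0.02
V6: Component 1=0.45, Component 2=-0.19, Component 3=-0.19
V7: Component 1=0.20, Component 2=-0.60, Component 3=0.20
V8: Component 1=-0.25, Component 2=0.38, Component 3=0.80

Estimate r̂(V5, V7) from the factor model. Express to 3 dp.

r̂ = Σ λ_i·λ_j across factors = (0.55)(0.20) + (0.07)(-0.60) + (0.02)(0.20)
  = +0.1100 -0.0420 +0.0040 = 0.0720

0.072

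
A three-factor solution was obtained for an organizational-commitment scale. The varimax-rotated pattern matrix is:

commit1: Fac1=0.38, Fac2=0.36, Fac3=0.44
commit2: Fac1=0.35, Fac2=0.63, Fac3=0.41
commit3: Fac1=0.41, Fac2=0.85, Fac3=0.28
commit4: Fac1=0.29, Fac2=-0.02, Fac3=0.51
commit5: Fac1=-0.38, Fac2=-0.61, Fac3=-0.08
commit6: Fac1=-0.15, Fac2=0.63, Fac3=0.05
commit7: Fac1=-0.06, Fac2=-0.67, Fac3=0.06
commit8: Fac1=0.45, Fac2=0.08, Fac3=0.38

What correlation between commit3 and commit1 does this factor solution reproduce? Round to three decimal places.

0.585

r̂ = Σ λ_i·λ_j across factors = (0.41)(0.38) + (0.85)(0.36) + (0.28)(0.44)
  = +0.1558 +0.3060 +0.1232 = 0.5850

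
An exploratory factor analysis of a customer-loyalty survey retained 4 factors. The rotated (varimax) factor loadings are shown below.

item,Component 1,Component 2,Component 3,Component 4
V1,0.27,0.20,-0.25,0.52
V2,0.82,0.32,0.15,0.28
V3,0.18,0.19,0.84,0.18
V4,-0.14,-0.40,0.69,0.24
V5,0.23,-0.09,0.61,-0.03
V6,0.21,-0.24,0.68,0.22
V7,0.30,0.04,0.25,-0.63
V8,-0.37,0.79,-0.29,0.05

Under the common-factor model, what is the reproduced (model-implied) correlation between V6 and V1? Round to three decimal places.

r̂ = Σ λ_i·λ_j across factors = (0.21)(0.27) + (-0.24)(0.20) + (0.68)(-0.25) + (0.22)(0.52)
  = +0.0567 -0.0480 -0.1700 +0.1144 = -0.0469

-0.047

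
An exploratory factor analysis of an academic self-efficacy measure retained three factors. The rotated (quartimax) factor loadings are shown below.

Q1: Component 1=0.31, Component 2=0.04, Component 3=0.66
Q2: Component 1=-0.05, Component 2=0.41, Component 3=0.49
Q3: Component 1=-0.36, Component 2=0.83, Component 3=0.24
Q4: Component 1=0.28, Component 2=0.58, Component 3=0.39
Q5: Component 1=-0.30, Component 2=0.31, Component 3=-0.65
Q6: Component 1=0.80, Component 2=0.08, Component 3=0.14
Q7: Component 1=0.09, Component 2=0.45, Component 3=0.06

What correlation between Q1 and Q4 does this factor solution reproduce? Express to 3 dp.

r̂ = Σ λ_i·λ_j across factors = (0.31)(0.28) + (0.04)(0.58) + (0.66)(0.39)
  = +0.0868 +0.0232 +0.2574 = 0.3674

0.367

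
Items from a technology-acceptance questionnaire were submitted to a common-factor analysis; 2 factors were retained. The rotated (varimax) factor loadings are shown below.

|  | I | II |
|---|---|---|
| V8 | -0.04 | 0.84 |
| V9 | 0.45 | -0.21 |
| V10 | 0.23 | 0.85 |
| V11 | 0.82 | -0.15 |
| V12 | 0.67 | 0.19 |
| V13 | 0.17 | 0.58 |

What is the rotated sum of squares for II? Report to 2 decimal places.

1.87

SS loadings for II = 0.84² + (-0.21)² + 0.85² + (-0.15)² + 0.19² + 0.58² = 0.7056 + 0.0441 + 0.7225 + 0.0225 + 0.0361 + 0.3364 = 1.8672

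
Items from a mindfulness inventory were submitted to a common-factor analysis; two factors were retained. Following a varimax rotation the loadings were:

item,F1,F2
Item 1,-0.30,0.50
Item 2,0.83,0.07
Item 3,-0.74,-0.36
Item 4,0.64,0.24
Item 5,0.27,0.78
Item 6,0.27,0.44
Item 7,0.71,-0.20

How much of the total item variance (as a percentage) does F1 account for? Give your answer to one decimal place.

SS loadings for F1 = (-0.30)² + 0.83² + (-0.74)² + 0.64² + 0.27² + 0.27² + 0.71² = 2.3860
With 7 standardized items, total variance = 7. Proportion = 2.3860/7 = 0.3409 → 34.09%.

34.1%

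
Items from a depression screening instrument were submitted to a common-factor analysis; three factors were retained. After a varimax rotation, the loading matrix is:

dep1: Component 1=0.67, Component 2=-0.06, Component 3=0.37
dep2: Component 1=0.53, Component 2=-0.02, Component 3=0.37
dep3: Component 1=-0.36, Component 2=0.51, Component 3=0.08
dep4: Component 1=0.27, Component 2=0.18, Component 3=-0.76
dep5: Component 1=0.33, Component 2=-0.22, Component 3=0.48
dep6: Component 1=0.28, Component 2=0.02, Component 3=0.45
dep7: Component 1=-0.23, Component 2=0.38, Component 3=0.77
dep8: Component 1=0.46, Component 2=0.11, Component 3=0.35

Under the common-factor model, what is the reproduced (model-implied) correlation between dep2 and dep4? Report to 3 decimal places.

-0.142

r̂ = Σ λ_i·λ_j across factors = (0.53)(0.27) + (-0.02)(0.18) + (0.37)(-0.76)
  = +0.1431 -0.0036 -0.2812 = -0.1417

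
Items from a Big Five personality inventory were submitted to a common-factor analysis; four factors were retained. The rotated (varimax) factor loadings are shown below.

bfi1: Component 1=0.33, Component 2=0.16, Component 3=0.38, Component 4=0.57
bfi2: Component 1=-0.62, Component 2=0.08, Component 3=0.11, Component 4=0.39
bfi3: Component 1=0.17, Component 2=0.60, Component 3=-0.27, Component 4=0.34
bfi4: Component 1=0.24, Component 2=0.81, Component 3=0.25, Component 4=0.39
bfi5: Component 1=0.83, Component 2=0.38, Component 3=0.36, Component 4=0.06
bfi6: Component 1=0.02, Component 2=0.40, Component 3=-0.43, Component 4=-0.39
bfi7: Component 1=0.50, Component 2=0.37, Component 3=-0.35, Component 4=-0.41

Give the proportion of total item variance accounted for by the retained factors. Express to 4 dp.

0.6866

SS loadings by factor: 1.5191, 1.4894, 0.7289, 1.0685; total = 4.8059.
Total variance with 7 standardized items is 7, so the solution explains 4.8059/7 = 0.6866.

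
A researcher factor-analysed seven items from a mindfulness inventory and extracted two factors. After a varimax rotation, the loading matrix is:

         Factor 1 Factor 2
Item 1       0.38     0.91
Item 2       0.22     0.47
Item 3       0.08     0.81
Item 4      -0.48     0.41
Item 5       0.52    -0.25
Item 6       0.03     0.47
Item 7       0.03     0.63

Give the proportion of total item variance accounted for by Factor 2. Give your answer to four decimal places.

0.3648

SS loadings for Factor 2 = 0.91² + 0.47² + 0.81² + 0.41² + (-0.25)² + 0.47² + 0.63² = 2.5535
Proportion of variance = 2.5535 / 7 = 0.3648.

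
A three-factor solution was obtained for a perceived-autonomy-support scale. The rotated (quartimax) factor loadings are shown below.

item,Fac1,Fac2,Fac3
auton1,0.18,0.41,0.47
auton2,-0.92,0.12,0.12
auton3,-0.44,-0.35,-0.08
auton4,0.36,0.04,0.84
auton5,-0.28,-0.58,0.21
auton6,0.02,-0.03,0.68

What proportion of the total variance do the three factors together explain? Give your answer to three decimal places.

0.563

SS loadings by factor: 1.2808, 0.6439, 1.4538; total = 3.3785.
Total variance with 6 standardized items is 6, so the solution explains 3.3785/6 = 0.5631.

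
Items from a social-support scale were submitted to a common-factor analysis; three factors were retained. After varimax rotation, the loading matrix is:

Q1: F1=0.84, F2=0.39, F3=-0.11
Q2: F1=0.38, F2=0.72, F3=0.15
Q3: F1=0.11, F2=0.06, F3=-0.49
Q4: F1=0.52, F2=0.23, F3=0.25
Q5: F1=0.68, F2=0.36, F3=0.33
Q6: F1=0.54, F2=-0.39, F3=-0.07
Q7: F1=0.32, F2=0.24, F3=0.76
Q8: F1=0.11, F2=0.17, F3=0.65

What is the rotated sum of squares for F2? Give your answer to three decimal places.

SS loadings for F2 = 0.39² + 0.72² + 0.06² + 0.23² + 0.36² + (-0.39)² + 0.24² + 0.17² = 0.1521 + 0.5184 + 0.0036 + 0.0529 + 0.1296 + 0.1521 + 0.0576 + 0.0289 = 1.0952

1.095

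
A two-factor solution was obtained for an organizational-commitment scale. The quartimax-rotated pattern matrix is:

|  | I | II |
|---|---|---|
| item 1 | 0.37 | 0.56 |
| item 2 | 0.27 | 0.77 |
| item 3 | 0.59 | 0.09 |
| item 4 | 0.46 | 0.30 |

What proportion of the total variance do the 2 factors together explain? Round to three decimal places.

Communalities: 0.4505, 0.6658, 0.3562, 0.3016; Σh² = 1.7741.
Total variance with 4 standardized items is 4, so the solution explains 1.7741/4 = 0.4435.

0.444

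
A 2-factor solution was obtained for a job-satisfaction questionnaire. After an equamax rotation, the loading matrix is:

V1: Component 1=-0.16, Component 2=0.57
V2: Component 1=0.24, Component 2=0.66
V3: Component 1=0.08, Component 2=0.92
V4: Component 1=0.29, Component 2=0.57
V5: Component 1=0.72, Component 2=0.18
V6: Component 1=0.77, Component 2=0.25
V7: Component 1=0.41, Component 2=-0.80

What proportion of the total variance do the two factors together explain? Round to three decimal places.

SS loadings by factor: 1.4531, 2.6667; total = 4.1198.
Total variance with 7 standardized items is 7, so the solution explains 4.1198/7 = 0.5885.

0.589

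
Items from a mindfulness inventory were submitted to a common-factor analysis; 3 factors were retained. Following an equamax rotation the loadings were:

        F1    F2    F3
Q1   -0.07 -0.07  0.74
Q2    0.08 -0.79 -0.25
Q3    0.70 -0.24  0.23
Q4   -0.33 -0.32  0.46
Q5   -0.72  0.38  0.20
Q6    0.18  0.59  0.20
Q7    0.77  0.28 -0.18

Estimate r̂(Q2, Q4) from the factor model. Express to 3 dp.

0.111

r̂ = Σ λ_i·λ_j across factors = (0.08)(-0.33) + (-0.79)(-0.32) + (-0.25)(0.46)
  = -0.0264 +0.2528 -0.1150 = 0.1114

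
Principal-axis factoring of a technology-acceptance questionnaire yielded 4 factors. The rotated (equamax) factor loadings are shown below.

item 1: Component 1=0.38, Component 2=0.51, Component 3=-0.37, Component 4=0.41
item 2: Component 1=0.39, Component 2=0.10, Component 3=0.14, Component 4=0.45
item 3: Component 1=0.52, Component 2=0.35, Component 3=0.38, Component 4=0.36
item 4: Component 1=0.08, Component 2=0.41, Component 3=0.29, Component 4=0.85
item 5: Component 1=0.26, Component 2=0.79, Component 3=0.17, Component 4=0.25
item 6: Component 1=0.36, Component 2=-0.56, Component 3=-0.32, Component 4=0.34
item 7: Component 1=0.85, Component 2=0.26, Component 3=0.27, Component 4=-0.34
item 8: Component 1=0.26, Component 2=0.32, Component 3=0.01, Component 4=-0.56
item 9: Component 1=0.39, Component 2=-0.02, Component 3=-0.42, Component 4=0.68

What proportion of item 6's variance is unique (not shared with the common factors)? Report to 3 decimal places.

h² = 0.36² + (-0.56)² + (-0.32)² + 0.34² = 0.1296 + 0.3136 + 0.1024 + 0.1156 = 0.6612
Uniqueness u² = 1 − h² = 1 − 0.6612 = 0.3388

0.339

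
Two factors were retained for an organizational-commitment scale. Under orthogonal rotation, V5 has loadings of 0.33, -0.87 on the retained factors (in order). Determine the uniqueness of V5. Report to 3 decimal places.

0.134

h² = 0.33² + (-0.87)² = 0.1089 + 0.7569 = 0.8658
Uniqueness u² = 1 − h² = 1 − 0.8658 = 0.1342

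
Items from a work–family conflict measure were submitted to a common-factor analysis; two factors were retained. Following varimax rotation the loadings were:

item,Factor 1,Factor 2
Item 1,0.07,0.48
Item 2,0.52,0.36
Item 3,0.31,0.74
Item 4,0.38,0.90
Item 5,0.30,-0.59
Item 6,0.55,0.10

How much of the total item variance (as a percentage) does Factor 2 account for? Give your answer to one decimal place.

34.6%

SS loadings for Factor 2 = 0.48² + 0.36² + 0.74² + 0.90² + (-0.59)² + 0.10² = 2.0757
With 6 standardized items, total variance = 6. Proportion = 2.0757/6 = 0.3459 → 34.59%.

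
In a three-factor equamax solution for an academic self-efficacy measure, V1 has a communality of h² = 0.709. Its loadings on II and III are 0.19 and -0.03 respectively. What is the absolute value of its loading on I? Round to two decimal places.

0.82

Under orthogonal rotation h² = Σλ², so λ_I² = h² − (0.0370) = 0.709 − 0.0370 = 0.6720.
|λ| = √0.6720 = 0.8198.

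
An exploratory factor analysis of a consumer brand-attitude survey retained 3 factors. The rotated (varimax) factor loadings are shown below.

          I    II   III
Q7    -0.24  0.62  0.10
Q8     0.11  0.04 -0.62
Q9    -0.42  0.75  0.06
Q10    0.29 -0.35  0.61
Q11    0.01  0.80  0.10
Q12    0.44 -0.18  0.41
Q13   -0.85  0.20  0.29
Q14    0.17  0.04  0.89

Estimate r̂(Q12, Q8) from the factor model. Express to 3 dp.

-0.213

r̂ = Σ λ_i·λ_j across factors = (0.44)(0.11) + (-0.18)(0.04) + (0.41)(-0.62)
  = +0.0484 -0.0072 -0.2542 = -0.2130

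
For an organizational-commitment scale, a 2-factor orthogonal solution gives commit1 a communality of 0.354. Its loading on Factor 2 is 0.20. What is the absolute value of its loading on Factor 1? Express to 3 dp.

0.560

Under orthogonal rotation h² = Σλ², so λ_Factor 1² = h² − (0.0400) = 0.354 − 0.0400 = 0.3140.
|λ| = √0.3140 = 0.5604.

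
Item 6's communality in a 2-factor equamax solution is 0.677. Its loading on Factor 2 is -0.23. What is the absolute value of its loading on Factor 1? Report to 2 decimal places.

Under orthogonal rotation h² = Σλ², so λ_Factor 1² = h² − (0.0529) = 0.677 − 0.0529 = 0.6241.
|λ| = √0.6241 = 0.7900.

0.79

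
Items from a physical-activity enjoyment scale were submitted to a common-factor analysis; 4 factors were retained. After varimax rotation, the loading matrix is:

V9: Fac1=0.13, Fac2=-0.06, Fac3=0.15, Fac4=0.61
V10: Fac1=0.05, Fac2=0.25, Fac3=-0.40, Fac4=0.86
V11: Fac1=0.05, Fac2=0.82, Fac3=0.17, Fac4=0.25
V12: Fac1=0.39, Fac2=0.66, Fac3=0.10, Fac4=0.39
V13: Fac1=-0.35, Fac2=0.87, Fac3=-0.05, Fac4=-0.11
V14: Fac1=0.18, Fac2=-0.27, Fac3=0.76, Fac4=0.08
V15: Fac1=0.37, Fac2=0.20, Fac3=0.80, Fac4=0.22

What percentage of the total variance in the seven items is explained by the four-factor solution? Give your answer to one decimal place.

76.3%

Communalities: 0.4151, 0.9646, 0.7663, 0.7498, 0.8940, 0.6893, 0.8653; Σh² = 5.3444.
Total variance with 7 standardized items is 7, so the solution explains 5.3444/7 = 0.7635 = 76.35%.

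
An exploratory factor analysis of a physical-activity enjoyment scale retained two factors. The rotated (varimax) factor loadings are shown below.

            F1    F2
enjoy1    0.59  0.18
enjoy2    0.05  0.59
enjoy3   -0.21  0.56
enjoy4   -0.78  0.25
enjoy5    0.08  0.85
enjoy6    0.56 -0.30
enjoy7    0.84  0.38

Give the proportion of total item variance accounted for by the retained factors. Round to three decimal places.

Communalities: 0.3805, 0.3506, 0.3577, 0.6709, 0.7289, 0.4036, 0.8500; Σh² = 3.7422.
Total variance with 7 standardized items is 7, so the solution explains 3.7422/7 = 0.5346.

0.535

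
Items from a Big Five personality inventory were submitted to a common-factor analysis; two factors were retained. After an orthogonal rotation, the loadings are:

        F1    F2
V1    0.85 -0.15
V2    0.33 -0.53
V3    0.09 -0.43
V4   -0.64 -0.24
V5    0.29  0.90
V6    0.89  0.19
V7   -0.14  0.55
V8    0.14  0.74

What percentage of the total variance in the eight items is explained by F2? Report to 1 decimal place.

SS loadings for F2 = (-0.15)² + (-0.53)² + (-0.43)² + (-0.24)² + 0.90² + 0.19² + 0.55² + 0.74² = 2.2421
With 8 standardized items, total variance = 8. Proportion = 2.2421/8 = 0.2803 → 28.03%.

28.0%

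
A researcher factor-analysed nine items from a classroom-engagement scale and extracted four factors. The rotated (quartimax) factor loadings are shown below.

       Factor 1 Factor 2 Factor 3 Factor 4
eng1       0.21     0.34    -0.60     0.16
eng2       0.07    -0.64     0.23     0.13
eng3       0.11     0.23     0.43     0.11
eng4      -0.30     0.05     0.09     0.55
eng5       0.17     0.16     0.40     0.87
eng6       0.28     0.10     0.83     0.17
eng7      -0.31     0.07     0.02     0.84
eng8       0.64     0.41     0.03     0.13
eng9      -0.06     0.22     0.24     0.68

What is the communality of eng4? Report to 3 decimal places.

h² = (-0.30)² + 0.05² + 0.09² + 0.55² = 0.0900 + 0.0025 + 0.0081 + 0.3025 = 0.4031

0.403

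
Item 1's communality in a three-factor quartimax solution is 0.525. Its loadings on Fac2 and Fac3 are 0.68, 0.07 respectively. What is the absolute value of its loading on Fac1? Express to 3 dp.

0.240

Under orthogonal rotation h² = Σλ², so λ_Fac1² = h² − (0.4673) = 0.525 − 0.4673 = 0.0577.
|λ| = √0.0577 = 0.2402.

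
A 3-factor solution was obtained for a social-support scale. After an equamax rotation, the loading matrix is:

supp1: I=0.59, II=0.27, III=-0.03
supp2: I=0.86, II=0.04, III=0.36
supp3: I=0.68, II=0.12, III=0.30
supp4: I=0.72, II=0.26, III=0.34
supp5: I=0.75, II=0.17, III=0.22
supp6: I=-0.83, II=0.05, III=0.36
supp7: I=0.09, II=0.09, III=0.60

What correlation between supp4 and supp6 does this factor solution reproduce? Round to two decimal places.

r̂ = Σ λ_i·λ_j across factors = (0.72)(-0.83) + (0.26)(0.05) + (0.34)(0.36)
  = -0.5976 +0.0130 +0.1224 = -0.4622

-0.46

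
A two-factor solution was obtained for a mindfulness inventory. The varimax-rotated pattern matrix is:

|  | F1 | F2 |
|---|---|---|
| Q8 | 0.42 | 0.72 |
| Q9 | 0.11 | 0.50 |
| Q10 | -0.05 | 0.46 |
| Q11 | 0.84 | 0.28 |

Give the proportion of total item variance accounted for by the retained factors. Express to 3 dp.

0.489

SS loadings by factor: 0.8966, 1.0584; total = 1.9550.
Total variance with 4 standardized items is 4, so the solution explains 1.9550/4 = 0.4887.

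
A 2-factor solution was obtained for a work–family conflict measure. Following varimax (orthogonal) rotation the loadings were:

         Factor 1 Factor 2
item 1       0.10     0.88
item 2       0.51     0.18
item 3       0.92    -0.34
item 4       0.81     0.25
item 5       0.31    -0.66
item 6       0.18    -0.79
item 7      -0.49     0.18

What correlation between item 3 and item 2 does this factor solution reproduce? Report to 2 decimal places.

r̂ = Σ λ_i·λ_j across factors = (0.92)(0.51) + (-0.34)(0.18)
  = +0.4692 -0.0612 = 0.4080

0.41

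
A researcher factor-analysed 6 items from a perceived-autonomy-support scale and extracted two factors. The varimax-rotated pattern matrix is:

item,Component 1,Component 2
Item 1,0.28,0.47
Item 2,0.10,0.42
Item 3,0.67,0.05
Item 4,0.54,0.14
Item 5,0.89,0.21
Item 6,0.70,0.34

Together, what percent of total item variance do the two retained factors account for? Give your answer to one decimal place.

Communalities: 0.2993, 0.1864, 0.4514, 0.3112, 0.8362, 0.6056; Σh² = 2.6901.
Total variance with 6 standardized items is 6, so the solution explains 2.6901/6 = 0.4484 = 44.84%.

44.8%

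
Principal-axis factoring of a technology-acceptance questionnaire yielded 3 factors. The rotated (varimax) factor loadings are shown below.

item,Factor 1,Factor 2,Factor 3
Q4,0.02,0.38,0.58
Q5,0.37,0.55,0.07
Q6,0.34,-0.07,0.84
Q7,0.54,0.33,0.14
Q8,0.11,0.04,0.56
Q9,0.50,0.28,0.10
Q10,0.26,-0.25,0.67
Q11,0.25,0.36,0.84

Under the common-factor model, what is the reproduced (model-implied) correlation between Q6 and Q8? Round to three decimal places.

r̂ = Σ λ_i·λ_j across factors = (0.34)(0.11) + (-0.07)(0.04) + (0.84)(0.56)
  = +0.0374 -0.0028 +0.4704 = 0.5050

0.505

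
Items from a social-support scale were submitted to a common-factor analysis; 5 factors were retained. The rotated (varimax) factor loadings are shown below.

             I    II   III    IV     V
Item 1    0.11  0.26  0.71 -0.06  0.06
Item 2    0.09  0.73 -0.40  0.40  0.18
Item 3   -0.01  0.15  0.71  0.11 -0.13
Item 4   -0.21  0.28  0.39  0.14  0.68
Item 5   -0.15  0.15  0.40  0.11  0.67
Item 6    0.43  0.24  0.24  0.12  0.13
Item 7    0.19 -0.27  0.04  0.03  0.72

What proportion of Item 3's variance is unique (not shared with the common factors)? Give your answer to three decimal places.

0.444

h² = (-0.01)² + 0.15² + 0.71² + 0.11² + (-0.13)² = 0.0001 + 0.0225 + 0.5041 + 0.0121 + 0.0169 = 0.5557
Uniqueness u² = 1 − h² = 1 − 0.5557 = 0.4443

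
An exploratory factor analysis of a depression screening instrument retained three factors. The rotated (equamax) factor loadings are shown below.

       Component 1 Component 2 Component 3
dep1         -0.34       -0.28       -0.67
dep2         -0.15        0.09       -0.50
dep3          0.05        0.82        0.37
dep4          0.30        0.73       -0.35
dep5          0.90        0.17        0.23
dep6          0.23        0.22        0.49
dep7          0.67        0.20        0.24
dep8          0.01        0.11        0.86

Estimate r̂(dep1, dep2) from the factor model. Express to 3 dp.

0.361

r̂ = Σ λ_i·λ_j across factors = (-0.34)(-0.15) + (-0.28)(0.09) + (-0.67)(-0.50)
  = +0.0510 -0.0252 +0.3350 = 0.3608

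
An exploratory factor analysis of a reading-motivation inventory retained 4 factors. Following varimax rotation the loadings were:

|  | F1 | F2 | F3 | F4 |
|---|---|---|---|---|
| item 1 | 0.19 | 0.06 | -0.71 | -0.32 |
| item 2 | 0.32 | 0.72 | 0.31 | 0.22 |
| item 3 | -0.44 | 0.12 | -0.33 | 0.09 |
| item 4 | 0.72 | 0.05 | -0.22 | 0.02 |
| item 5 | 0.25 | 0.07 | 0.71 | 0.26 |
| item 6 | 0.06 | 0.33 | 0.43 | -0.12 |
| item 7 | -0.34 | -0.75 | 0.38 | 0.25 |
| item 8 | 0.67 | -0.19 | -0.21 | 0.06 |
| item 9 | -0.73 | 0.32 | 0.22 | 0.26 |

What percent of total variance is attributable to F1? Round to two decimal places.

SS loadings for F1 = 0.19² + 0.32² + (-0.44)² + 0.72² + 0.25² + 0.06² + (-0.34)² + 0.67² + (-0.73)² = 2.0140
With 9 standardized items, total variance = 9. Proportion = 2.0140/9 = 0.2238 → 22.38%.

22.38%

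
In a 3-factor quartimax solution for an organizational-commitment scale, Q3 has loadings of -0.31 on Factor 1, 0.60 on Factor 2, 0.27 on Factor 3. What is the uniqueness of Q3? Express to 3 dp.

h² = (-0.31)² + 0.60² + 0.27² = 0.0961 + 0.3600 + 0.0729 = 0.5290
Uniqueness u² = 1 − h² = 1 − 0.5290 = 0.4710

0.471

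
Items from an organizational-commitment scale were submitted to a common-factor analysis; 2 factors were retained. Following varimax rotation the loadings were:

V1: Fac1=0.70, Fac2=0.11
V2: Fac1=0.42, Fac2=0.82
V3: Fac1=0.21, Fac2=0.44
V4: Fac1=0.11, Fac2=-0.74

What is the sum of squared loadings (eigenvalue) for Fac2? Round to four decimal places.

SS loadings for Fac2 = 0.11² + 0.82² + 0.44² + (-0.74)² = 0.0121 + 0.6724 + 0.1936 + 0.5476 = 1.4257

1.4257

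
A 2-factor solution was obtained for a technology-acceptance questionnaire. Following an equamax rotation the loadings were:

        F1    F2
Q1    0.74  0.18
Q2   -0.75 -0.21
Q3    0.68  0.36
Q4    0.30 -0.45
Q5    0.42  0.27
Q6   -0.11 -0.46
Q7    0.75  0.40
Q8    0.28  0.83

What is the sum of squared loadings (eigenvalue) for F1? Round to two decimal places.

SS loadings for F1 = 0.74² + (-0.75)² + 0.68² + 0.30² + 0.42² + (-0.11)² + 0.75² + 0.28² = 0.5476 + 0.5625 + 0.4624 + 0.0900 + 0.1764 + 0.0121 + 0.5625 + 0.0784 = 2.4919

2.49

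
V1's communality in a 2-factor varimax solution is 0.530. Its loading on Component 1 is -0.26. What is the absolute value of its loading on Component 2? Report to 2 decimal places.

0.68

Under orthogonal rotation h² = Σλ², so λ_Component 2² = h² − (0.0676) = 0.530 − 0.0676 = 0.4624.
|λ| = √0.4624 = 0.6800.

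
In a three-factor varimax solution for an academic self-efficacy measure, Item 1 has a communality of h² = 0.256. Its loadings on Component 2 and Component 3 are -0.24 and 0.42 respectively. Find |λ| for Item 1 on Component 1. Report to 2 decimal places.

0.15

Under orthogonal rotation h² = Σλ², so λ_Component 1² = h² − (0.2340) = 0.256 − 0.2340 = 0.0220.
|λ| = √0.0220 = 0.1483.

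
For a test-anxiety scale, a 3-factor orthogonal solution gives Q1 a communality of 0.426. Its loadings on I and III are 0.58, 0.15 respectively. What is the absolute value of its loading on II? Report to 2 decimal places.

0.26

Under orthogonal rotation h² = Σλ², so λ_II² = h² − (0.3589) = 0.426 − 0.3589 = 0.0671.
|λ| = √0.0671 = 0.2590.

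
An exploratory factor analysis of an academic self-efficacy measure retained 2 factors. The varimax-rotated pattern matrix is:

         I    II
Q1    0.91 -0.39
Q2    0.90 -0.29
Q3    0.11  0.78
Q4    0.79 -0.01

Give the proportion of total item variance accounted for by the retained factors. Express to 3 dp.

Communalities: 0.9802, 0.8941, 0.6205, 0.6242; Σh² = 3.1190.
Total variance with 4 standardized items is 4, so the solution explains 3.1190/4 = 0.7798.

0.780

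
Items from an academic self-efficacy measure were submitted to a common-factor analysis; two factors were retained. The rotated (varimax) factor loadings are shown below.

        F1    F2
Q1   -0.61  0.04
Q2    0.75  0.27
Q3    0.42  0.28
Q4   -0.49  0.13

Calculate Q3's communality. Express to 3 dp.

0.255

h² = 0.42² + 0.28² = 0.1764 + 0.0784 = 0.2548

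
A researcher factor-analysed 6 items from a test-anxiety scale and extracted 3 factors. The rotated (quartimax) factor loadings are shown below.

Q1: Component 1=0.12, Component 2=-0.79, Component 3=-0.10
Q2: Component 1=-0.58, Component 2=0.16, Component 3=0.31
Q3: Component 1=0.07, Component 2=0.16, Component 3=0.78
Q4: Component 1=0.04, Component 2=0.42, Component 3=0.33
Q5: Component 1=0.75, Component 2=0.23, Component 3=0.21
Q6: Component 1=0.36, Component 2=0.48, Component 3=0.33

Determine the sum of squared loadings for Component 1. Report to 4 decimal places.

1.0494

SS loadings for Component 1 = 0.12² + (-0.58)² + 0.07² + 0.04² + 0.75² + 0.36² = 0.0144 + 0.3364 + 0.0049 + 0.0016 + 0.5625 + 0.1296 = 1.0494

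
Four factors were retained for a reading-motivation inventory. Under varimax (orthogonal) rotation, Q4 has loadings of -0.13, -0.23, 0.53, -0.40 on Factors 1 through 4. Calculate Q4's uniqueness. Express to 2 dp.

0.49

h² = (-0.13)² + (-0.23)² + 0.53² + (-0.40)² = 0.0169 + 0.0529 + 0.2809 + 0.1600 = 0.5107
Uniqueness u² = 1 − h² = 1 − 0.5107 = 0.4893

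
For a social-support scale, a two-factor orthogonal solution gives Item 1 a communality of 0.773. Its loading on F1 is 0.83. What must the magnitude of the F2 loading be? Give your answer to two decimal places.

0.29

Under orthogonal rotation h² = Σλ², so λ_F2² = h² − (0.6889) = 0.773 − 0.6889 = 0.0841.
|λ| = √0.0841 = 0.2900.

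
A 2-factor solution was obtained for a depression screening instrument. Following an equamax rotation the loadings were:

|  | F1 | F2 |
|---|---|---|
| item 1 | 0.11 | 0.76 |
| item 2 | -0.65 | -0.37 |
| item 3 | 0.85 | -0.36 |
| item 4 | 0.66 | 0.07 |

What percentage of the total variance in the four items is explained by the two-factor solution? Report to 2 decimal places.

SS loadings by factor: 1.5927, 0.8490; total = 2.4417.
Total variance with 4 standardized items is 4, so the solution explains 2.4417/4 = 0.6104 = 61.04%.

61.04%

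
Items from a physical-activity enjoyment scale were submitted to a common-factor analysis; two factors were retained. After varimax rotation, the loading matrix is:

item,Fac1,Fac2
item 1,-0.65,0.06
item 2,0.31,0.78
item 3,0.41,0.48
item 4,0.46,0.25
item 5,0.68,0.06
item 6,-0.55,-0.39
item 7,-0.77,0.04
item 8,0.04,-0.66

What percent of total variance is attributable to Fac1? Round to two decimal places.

SS loadings for Fac1 = (-0.65)² + 0.31² + 0.41² + 0.46² + 0.68² + (-0.55)² + (-0.77)² + 0.04² = 2.2577
With 8 standardized items, total variance = 8. Proportion = 2.2577/8 = 0.2822 → 28.22%.

28.22%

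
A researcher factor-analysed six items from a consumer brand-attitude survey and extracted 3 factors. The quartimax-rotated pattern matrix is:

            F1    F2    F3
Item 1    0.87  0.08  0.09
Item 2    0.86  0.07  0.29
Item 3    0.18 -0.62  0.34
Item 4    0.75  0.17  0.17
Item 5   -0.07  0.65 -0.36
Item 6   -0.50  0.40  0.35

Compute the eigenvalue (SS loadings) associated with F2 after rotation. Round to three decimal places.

SS loadings for F2 = 0.08² + 0.07² + (-0.62)² + 0.17² + 0.65² + 0.40² = 0.0064 + 0.0049 + 0.3844 + 0.0289 + 0.4225 + 0.1600 = 1.0071

1.007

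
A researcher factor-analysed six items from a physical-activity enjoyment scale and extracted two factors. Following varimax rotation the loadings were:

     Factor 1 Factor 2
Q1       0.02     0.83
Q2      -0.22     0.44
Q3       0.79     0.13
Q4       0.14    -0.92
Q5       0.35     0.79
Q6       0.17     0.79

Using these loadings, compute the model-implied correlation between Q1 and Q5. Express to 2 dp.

0.66

r̂ = Σ λ_i·λ_j across factors = (0.02)(0.35) + (0.83)(0.79)
  = +0.0070 +0.6557 = 0.6627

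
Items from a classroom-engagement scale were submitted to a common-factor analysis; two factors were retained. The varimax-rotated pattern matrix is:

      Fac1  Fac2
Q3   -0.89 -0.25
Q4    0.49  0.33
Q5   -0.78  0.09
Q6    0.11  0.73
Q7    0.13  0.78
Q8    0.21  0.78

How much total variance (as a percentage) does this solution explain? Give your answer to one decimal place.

60.7%

SS loadings by factor: 1.7137, 1.9292; total = 3.6429.
Total variance with 6 standardized items is 6, so the solution explains 3.6429/6 = 0.6071 = 60.72%.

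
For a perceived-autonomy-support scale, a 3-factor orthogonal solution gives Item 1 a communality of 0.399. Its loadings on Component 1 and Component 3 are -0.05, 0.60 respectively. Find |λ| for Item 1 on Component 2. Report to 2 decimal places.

Under orthogonal rotation h² = Σλ², so λ_Component 2² = h² − (0.3625) = 0.399 − 0.3625 = 0.0365.
|λ| = √0.0365 = 0.1910.

0.19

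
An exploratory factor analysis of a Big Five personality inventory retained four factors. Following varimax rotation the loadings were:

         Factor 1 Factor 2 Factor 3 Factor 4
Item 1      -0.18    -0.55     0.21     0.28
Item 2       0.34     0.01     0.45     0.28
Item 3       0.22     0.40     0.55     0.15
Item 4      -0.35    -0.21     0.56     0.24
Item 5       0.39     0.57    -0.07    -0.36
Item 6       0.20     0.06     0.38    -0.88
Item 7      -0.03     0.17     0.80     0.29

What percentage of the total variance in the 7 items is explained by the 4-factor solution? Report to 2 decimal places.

Communalities: 0.4574, 0.3966, 0.5334, 0.5378, 0.6115, 0.9624, 0.7539; Σh² = 4.2530.
Total variance with 7 standardized items is 7, so the solution explains 4.2530/7 = 0.6076 = 60.76%.

60.76%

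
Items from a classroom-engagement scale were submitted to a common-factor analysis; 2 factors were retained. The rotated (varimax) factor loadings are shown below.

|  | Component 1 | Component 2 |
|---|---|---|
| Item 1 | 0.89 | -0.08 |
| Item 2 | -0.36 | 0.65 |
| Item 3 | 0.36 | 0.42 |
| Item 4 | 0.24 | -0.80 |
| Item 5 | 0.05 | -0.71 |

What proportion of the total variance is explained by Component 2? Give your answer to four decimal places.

SS loadings for Component 2 = (-0.08)² + 0.65² + 0.42² + (-0.80)² + (-0.71)² = 1.7494
Proportion of variance = 1.7494 / 5 = 0.3499.

0.3499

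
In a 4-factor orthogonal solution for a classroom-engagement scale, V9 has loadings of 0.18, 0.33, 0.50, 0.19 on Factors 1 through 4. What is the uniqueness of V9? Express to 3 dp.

0.573

h² = 0.18² + 0.33² + 0.50² + 0.19² = 0.0324 + 0.1089 + 0.2500 + 0.0361 = 0.4274
Uniqueness u² = 1 − h² = 1 − 0.4274 = 0.5726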